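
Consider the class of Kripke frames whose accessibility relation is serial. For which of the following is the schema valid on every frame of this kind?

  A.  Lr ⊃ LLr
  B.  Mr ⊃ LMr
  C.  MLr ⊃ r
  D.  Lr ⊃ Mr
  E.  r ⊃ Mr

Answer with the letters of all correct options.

(A) Lr ⊃ LLr (axiom 4) characterises the transitive frames. Such an R need not be transitive — not valid.
(B) Mr ⊃ LMr (axiom 5) characterises the euclidean frames. Such an R need not be euclidean — not valid.
(C) MLr ⊃ r is the dual of axiom B; it is valid on a frame exactly when R is symmetric. Such an R need not be symmetric, so not valid.
(D) Lr ⊃ Mr is axiom D, which corresponds to seriality. Every such R is serial — valid.
(E) r ⊃ Mr is the dual of axiom T, which corresponds to reflexivity. Such an R need not be reflexive — not valid.

D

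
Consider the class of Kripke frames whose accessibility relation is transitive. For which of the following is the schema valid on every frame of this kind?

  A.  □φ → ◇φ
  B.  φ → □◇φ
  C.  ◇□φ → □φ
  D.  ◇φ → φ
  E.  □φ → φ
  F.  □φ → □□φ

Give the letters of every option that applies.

(A) □φ → ◇φ is axiom D; it is valid on a frame exactly when R is serial. Such an R need not be serial, so not valid.
(B) axiom B: valid iff R is symmetric. Such an R need not be symmetric — not valid.
(C) ◇□φ → □φ (the dual of axiom 5) characterises the euclidean frames. Such an R need not be euclidean — not valid.
(D) ◇φ → φ is valid only on frames where every R-edge is a self-loop. Such an R need not be a subset of the identity — not valid.
(E) □φ → φ is axiom T, which corresponds to reflexivity. Such an R need not be reflexive — not valid.
(F) □φ → □□φ is axiom 4; it is valid on a frame exactly when R is transitive. Every such R is transitive, so valid.

F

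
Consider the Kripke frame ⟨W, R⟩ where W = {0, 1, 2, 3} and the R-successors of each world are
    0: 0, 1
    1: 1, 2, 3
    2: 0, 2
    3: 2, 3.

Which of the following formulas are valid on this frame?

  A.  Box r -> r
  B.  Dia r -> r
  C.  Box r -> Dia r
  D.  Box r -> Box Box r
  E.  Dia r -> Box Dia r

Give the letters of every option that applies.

R is reflexive: each world relates to itself.
R is not transitive: 0 R 1 and 1 R 2 but not 0 R 2.
R is not euclidean: 0 R 1 and 0 R 0 but not 1 R 0.
R is serial: every world has an R-successor.
R is not a subset of the identity: 0 R 1 with 0 ≠ 1.
(A) Box r -> r is axiom T; it is valid on a frame exactly when R is reflexive. R is reflexive, so valid.
(B) Dia r -> r is the converse of T; it holds exactly when R ⊆ identity. Here R ⊄ identity — not valid.
(C) axiom D: valid iff R is serial. R is serial — valid.
(D) Box r -> Box Box r is axiom 4; it is valid on a frame exactly when R is transitive. R is not transitive, so not valid.
(E) Dia r -> Box Dia r is axiom 5; it is valid on a frame exactly when R is euclidean. R is not euclidean, so not valid.

A, C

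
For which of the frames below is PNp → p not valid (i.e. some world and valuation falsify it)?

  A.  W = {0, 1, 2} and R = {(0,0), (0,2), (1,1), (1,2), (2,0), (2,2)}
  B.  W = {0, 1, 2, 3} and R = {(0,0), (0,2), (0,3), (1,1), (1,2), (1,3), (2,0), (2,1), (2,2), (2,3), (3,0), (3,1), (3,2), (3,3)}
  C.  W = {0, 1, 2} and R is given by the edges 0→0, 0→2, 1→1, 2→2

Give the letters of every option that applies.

A, C

The schema PNp → p is the dual of axiom B; it is valid on a frame iff R is symmetric.
(A) R is not symmetric (1 R 2 but not 2 R 1), so the schema fails here.
(B) R is symmetric (every R-edge is matched by its reverse), so the schema is valid here.
(C) R is not symmetric (0 R 2 but not 2 R 0), so the schema fails here.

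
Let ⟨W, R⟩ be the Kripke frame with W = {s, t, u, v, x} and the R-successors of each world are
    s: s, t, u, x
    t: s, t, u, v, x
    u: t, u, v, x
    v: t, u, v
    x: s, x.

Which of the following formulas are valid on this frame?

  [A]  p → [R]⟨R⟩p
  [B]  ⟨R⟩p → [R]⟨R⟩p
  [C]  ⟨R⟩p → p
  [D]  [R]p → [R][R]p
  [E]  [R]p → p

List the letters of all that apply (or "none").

E

R is reflexive: each world relates to itself.
R is not symmetric: s R u but not u R s.
R is not transitive: s R t and t R v but not s R v.
R is not euclidean: s R u and s R s but not u R s.
R is not a subset of the identity: s R t with s ≠ t.
(A) p → [R]⟨R⟩p (axiom B) characterises the symmetric frames. R is not symmetric — not valid.
(B) ⟨R⟩p → [R]⟨R⟩p is axiom 5, which corresponds to the euclidean property. R is not euclidean — not valid.
(C) ⟨R⟩p → p is valid only on frames where every R-edge is a self-loop. Here R ⊄ identity — not valid.
(D) axiom 4: valid iff R is transitive. R is not transitive — not valid.
(E) [R]p → p is axiom T, which corresponds to reflexivity. R is reflexive — valid.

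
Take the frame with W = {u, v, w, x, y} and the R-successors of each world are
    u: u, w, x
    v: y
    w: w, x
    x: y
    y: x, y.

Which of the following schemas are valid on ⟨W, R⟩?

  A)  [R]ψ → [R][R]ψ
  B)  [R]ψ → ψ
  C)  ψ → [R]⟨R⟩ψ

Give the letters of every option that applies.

R is not reflexive: not v R v.
R is not symmetric: u R w but not w R u.
R is not transitive: u R x and x R y but not u R y.
(A) [R]ψ → [R][R]ψ is axiom 4, which corresponds to transitivity. R is not transitive — not valid.
(B) [R]ψ → ψ (axiom T) characterises the reflexive frames. R is not reflexive — not valid.
(C) ψ → [R]⟨R⟩ψ is axiom B, which corresponds to symmetry. R is not symmetric — not valid.

none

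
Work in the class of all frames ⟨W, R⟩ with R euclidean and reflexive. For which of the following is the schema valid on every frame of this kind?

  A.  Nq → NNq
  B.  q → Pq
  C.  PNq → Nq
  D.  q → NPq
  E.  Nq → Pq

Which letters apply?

A, B, C, D, E

A reflexive euclidean relation is also symmetric (from wRw and wRv the euclidean condition gives vRw) and hence transitive; it is an equivalence relation.
(A) axiom 4: valid iff R is transitive. Every such R is transitive — valid.
(B) the dual of axiom T: valid iff R is reflexive. Every such R is reflexive — valid.
(C) PNq → Nq is the dual of axiom 5; it is valid on a frame exactly when R is euclidean. Every such R is euclidean, so valid.
(D) q → NPq is axiom B, which corresponds to symmetry. Every such R is symmetric — valid.
(E) Nq → Pq (axiom D) characterises the serial frames. Every such R is serial — valid.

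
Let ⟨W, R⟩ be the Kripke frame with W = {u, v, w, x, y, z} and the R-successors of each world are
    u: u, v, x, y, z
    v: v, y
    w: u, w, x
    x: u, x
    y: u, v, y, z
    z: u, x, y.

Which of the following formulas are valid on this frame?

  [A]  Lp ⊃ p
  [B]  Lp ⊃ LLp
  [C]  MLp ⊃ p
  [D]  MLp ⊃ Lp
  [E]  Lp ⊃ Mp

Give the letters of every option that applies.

R is not reflexive: not z R z.
R is not symmetric: u R v but not v R u.
R is not transitive: v R y and y R u but not v R u.
R is not euclidean: u R v and u R u but not v R u.
R is serial: every world has an R-successor.
(A) Lp ⊃ p (axiom T) characterises the reflexive frames. R is not reflexive — not valid.
(B) Lp ⊃ LLp (axiom 4) characterises the transitive frames. R is not transitive — not valid.
(C) MLp ⊃ p is the dual of axiom B, which corresponds to symmetry. R is not symmetric — not valid.
(D) MLp ⊃ Lp is the dual of axiom 5, which corresponds to the euclidean property. R is not euclidean — not valid.
(E) axiom D: valid iff R is serial. R is serial — valid.

E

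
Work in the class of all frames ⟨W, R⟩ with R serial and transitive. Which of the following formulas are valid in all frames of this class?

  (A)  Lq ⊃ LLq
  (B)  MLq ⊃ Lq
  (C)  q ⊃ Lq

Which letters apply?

A

(A) Lq ⊃ LLq is axiom 4; it is valid on a frame exactly when R is transitive. Every such R is transitive, so valid.
(B) MLq ⊃ Lq is the dual of axiom 5, which corresponds to the euclidean property. Such an R need not be euclidean — not valid.
(C) q ⊃ Lq (equivalent to ◇p→p) corresponds to R being a subset of the identity. Such an R need not be a subset of the identity, so not valid.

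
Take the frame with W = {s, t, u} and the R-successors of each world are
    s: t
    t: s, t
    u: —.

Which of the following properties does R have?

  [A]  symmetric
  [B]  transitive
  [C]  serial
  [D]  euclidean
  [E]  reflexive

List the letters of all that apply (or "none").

(A) symmetric: every R-edge is matched by its reverse.
(B) not transitive: s R t and t R s but not s R s.
(C) not serial: u has no R-successor.
(D) not euclidean: t R s and t R s but not s R s.
(E) not reflexive: not s R s.

A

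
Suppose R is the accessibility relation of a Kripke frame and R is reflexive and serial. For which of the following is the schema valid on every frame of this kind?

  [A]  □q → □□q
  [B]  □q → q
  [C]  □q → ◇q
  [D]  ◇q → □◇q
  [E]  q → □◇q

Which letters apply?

B, C

(A) axiom 4: valid iff R is transitive. Such an R need not be transitive — not valid.
(B) □q → q is axiom T; it is valid on a frame exactly when R is reflexive. Every such R is reflexive, so valid.
(C) □q → ◇q (axiom D) characterises the serial frames. Every such R is serial — valid.
(D) axiom 5: valid iff R is euclidean. Such an R need not be euclidean — not valid.
(E) axiom B: valid iff R is symmetric. Such an R need not be symmetric — not valid.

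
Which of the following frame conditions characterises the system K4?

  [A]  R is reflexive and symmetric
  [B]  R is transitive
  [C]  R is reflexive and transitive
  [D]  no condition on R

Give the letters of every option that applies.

B

(A) this class determines B (= KTB), not K4.
(B) K4 is sound and complete for exactly this class.
(C) this class determines S4, not K4.
(D) this class determines K, not K4.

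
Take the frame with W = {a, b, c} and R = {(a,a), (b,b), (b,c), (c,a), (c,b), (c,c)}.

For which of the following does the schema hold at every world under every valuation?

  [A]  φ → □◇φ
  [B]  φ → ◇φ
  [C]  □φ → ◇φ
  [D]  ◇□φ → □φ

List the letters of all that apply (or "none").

R is reflexive: each world relates to itself.
R is not symmetric: c R a but not a R c.
R is not euclidean: c R a and c R b but not a R b.
R is serial: every world has an R-successor.
(A) φ → □◇φ is axiom B, which corresponds to symmetry. R is not symmetric — not valid.
(B) φ → ◇φ is the dual of axiom T; it is valid on a frame exactly when R is reflexive. R is reflexive, so valid.
(C) axiom D: valid iff R is serial. R is serial — valid.
(D) ◇□φ → □φ (the dual of axiom 5) characterises the euclidean frames. R is not euclidean — not valid.

B, C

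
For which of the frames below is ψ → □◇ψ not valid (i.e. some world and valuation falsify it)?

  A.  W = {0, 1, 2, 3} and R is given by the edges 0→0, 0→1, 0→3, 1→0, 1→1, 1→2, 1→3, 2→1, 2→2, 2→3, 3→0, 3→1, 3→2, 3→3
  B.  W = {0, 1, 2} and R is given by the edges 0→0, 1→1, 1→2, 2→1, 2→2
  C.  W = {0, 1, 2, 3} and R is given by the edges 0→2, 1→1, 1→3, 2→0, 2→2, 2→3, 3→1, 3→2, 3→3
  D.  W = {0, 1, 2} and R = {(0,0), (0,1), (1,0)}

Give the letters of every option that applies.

none

The schema ψ → □◇ψ is axiom B; it is valid on a frame iff R is symmetric.
(A) R is symmetric (every R-edge is matched by its reverse), so the schema is valid here.
(B) R is symmetric (every R-edge is matched by its reverse), so the schema is valid here.
(C) R is symmetric (every R-edge is matched by its reverse), so the schema is valid here.
(D) R is symmetric (every R-edge is matched by its reverse), so the schema is valid here.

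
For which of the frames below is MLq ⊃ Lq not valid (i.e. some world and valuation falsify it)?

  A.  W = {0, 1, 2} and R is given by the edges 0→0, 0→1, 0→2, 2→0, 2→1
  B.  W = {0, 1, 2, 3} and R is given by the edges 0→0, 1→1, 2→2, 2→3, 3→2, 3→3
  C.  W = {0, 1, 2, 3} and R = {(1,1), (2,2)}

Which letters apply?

The schema MLq ⊃ Lq is the dual of axiom 5; it is valid on a frame iff R is euclidean.
(A) R is not euclidean (0 R 1 and 0 R 0 but not 1 R 0), so the schema fails here.
(B) R is euclidean (any two R-successors of the same world are R-related), so the schema is valid here.
(C) R is euclidean (any two R-successors of the same world are R-related), so the schema is valid here.

A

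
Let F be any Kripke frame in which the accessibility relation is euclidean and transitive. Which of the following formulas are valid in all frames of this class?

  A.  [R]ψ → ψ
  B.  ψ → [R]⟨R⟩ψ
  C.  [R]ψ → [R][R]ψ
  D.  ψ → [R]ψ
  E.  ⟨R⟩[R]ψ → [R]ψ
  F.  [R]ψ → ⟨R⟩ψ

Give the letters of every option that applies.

(A) axiom T: valid iff R is reflexive. Such an R need not be reflexive — not valid.
(B) ψ → [R]⟨R⟩ψ (axiom B) characterises the symmetric frames. Such an R need not be symmetric — not valid.
(C) [R]ψ → [R][R]ψ is axiom 4, which corresponds to transitivity. Every such R is transitive — valid.
(D) ψ → [R]ψ is equivalent to ◇p→p; it holds exactly when R ⊆ identity. Such an R need not be a subset of the identity — not valid.
(E) the dual of axiom 5: valid iff R is euclidean. Every such R is euclidean — valid.
(F) [R]ψ → ⟨R⟩ψ is axiom D; it is valid on a frame exactly when R is serial. Such an R need not be serial, so not valid.

C, E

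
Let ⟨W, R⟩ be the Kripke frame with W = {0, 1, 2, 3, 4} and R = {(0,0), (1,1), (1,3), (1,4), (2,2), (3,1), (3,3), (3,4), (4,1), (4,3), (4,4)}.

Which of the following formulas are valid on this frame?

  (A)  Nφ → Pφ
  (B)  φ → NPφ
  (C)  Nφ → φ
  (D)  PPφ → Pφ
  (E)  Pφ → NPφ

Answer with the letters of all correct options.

R is reflexive: each world relates to itself.
R is symmetric: every R-edge is matched by its reverse.
R is transitive: R is closed under composition.
R is euclidean: any two R-successors of the same world are R-related.
R is serial: every world has an R-successor.
(A) Nφ → Pφ is axiom D, which corresponds to seriality. R is serial — valid.
(B) φ → NPφ is axiom B, which corresponds to symmetry. R is symmetric — valid.
(C) Nφ → φ is axiom T; it is valid on a frame exactly when R is reflexive. R is reflexive, so valid.
(D) PPφ → Pφ is the dual of axiom 4; it is valid on a frame exactly when R is transitive. R is transitive, so valid.
(E) Pφ → NPφ is axiom 5; it is valid on a frame exactly when R is euclidean. R is euclidean, so valid.

A, B, C, D, E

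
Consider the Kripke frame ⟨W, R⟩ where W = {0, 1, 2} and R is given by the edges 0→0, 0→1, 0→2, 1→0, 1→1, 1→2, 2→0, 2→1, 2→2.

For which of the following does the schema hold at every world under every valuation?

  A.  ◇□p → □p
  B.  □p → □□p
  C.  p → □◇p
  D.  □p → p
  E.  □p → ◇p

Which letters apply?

R is reflexive: each world relates to itself.
R is symmetric: every R-edge is matched by its reverse.
R is transitive: R is closed under composition.
R is euclidean: any two R-successors of the same world are R-related.
R is serial: every world has an R-successor.
(A) ◇□p → □p is the dual of axiom 5, which corresponds to the euclidean property. R is euclidean — valid.
(B) □p → □□p is axiom 4, which corresponds to transitivity. R is transitive — valid.
(C) p → □◇p is axiom B; it is valid on a frame exactly when R is symmetric. R is symmetric, so valid.
(D) □p → p is axiom T, which corresponds to reflexivity. R is reflexive — valid.
(E) □p → ◇p (axiom D) characterises the serial frames. R is serial — valid.

A, B, C, D, E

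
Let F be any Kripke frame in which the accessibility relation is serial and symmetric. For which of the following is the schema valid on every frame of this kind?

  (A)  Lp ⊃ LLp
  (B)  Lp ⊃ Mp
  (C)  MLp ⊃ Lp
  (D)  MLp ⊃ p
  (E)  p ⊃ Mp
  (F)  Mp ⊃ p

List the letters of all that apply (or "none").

(A) Lp ⊃ LLp (axiom 4) characterises the transitive frames. Such an R need not be transitive — not valid.
(B) Lp ⊃ Mp is axiom D, which corresponds to seriality. Every such R is serial — valid.
(C) MLp ⊃ Lp is the dual of axiom 5, which corresponds to the euclidean property. Such an R need not be euclidean — not valid.
(D) MLp ⊃ p is the dual of axiom B; it is valid on a frame exactly when R is symmetric. Every such R is symmetric, so valid.
(E) the dual of axiom T: valid iff R is reflexive. Such an R need not be reflexive — not valid.
(F) Mp ⊃ p is valid only on frames where every R-edge is a self-loop. Such an R need not be a subset of the identity — not valid.

B, D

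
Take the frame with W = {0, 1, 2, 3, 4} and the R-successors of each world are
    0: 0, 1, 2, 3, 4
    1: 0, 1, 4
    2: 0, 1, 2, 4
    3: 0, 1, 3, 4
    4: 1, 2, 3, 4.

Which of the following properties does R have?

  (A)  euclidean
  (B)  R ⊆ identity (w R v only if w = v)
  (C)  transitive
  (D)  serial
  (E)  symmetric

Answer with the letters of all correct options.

(A) not euclidean: 0 R 1 and 0 R 2 but not 1 R 2.
(B) not ⊆ identity: 0 R 1 with 0 ≠ 1.
(C) not transitive: 1 R 0 and 0 R 2 but not 1 R 2.
(D) serial: every world has an R-successor.
(E) not symmetric: 0 R 4 but not 4 R 0.

D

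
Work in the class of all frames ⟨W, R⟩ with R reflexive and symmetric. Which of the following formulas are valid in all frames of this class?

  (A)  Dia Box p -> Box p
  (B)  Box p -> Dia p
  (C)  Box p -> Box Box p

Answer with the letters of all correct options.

B

Reflexive relations are serial.
(A) Dia Box p -> Box p (the dual of axiom 5) characterises the euclidean frames. Such an R need not be euclidean — not valid.
(B) Box p -> Dia p (axiom D) characterises the serial frames. Every such R is serial — valid.
(C) Box p -> Box Box p is axiom 4; it is valid on a frame exactly when R is transitive. Such an R need not be transitive, so not valid.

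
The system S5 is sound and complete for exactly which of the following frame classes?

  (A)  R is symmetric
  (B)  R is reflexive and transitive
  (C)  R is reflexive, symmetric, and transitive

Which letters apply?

(A) this class determines KB, not S5.
(B) this class determines S4, not S5.
(C) S5 is sound and complete for exactly this class.

C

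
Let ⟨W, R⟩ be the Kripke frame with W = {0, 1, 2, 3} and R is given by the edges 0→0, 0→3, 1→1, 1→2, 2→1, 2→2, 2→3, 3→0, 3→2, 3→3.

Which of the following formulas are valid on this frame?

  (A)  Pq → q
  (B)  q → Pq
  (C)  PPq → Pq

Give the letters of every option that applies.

B

R is reflexive: each world relates to itself.
R is not transitive: 0 R 3 and 3 R 2 but not 0 R 2.
R is not a subset of the identity: 0 R 3 with 0 ≠ 3.
(A) Pq → q (the converse of T) corresponds to R being a subset of the identity. Here R ⊄ identity, so not valid.
(B) q → Pq is the dual of axiom T, which corresponds to reflexivity. R is reflexive — valid.
(C) PPq → Pq (the dual of axiom 4) characterises the transitive frames. R is not transitive — not valid.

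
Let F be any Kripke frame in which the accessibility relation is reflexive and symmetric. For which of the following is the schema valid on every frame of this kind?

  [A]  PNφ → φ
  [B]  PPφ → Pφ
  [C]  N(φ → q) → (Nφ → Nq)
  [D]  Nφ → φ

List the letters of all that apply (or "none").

Reflexive relations are serial.
(A) PNφ → φ is the dual of axiom B; it is valid on a frame exactly when R is symmetric. Every such R is symmetric, so valid.
(B) PPφ → Pφ is the dual of axiom 4, which corresponds to transitivity. Such an R need not be transitive — not valid.
(C) this is just K, valid on every normal frame.
(D) Nφ → φ is axiom T; it is valid on a frame exactly when R is reflexive. Every such R is reflexive, so valid.

A, C, D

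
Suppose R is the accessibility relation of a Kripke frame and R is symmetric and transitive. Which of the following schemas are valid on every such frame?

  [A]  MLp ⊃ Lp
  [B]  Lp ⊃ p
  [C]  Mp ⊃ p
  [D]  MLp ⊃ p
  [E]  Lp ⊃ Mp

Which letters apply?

A symmetric transitive relation is euclidean (uRv and uRw give vRu by symmetry, then vRw by transitivity).
(A) the dual of axiom 5: valid iff R is euclidean. Every such R is euclidean — valid.
(B) Lp ⊃ p is axiom T; it is valid on a frame exactly when R is reflexive. Such an R need not be reflexive, so not valid.
(C) Mp ⊃ p (the converse of T) corresponds to R being a subset of the identity. Such an R need not be a subset of the identity, so not valid.
(D) MLp ⊃ p (the dual of axiom B) characterises the symmetric frames. Every such R is symmetric — valid.
(E) Lp ⊃ Mp is axiom D; it is valid on a frame exactly when R is serial. Such an R need not be serial, so not valid.

A, D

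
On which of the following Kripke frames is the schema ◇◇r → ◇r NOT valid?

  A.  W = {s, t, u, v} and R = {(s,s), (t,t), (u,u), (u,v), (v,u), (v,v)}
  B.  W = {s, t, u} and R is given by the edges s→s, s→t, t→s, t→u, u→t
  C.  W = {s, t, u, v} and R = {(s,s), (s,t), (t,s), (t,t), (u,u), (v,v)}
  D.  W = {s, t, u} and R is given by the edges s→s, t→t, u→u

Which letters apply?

The schema ◇◇r → ◇r is the dual of axiom 4; it is valid on a frame iff R is transitive.
(A) R is transitive (R is closed under composition), so the schema is valid here.
(B) R is not transitive (s R t and t R u but not s R u), so the schema fails here.
(C) R is transitive (R is closed under composition), so the schema is valid here.
(D) R is transitive (R is closed under composition), so the schema is valid here.

B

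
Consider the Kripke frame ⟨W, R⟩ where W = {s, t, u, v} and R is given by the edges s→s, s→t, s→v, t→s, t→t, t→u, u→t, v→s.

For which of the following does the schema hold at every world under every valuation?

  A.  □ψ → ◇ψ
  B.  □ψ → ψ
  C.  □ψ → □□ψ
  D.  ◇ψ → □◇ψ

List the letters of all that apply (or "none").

R is not reflexive: not u R u.
R is not transitive: s R t and t R u but not s R u.
R is not euclidean: s R t and s R v but not t R v.
R is serial: every world has an R-successor.
(A) □ψ → ◇ψ is axiom D; it is valid on a frame exactly when R is serial. R is serial, so valid.
(B) □ψ → ψ (axiom T) characterises the reflexive frames. R is not reflexive — not valid.
(C) □ψ → □□ψ (axiom 4) characterises the transitive frames. R is not transitive — not valid.
(D) ◇ψ → □◇ψ is axiom 5; it is valid on a frame exactly when R is euclidean. R is not euclidean, so not valid.

A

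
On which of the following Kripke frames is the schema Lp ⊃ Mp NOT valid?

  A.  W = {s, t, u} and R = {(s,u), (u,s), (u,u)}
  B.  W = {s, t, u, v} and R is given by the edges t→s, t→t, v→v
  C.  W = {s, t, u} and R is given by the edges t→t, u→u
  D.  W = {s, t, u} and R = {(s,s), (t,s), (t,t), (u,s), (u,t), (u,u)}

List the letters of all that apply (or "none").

A, B, C

The schema Lp ⊃ Mp is axiom D; it is valid on a frame iff R is serial.
(A) R is not serial (t has no R-successor), so the schema fails here.
(B) R is not serial (s has no R-successor), so the schema fails here.
(C) R is not serial (s has no R-successor), so the schema fails here.
(D) R is serial (every world has an R-successor), so the schema is valid here.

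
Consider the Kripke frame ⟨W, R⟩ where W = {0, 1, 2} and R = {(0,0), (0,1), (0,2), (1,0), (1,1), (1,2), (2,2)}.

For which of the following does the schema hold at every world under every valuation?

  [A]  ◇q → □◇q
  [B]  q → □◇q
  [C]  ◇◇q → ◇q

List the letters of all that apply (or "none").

C

R is not symmetric: 0 R 2 but not 2 R 0.
R is transitive: R is closed under composition.
R is not euclidean: 0 R 2 and 0 R 0 but not 2 R 0.
(A) ◇q → □◇q is axiom 5; it is valid on a frame exactly when R is euclidean. R is not euclidean, so not valid.
(B) q → □◇q is axiom B, which corresponds to symmetry. R is not symmetric — not valid.
(C) ◇◇q → ◇q is the dual of axiom 4, which corresponds to transitivity. R is transitive — valid.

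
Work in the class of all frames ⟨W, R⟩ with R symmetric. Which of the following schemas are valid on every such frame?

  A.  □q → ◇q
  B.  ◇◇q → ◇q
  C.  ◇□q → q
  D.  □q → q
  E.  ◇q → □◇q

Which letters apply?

(A) □q → ◇q is axiom D, which corresponds to seriality. Such an R need not be serial — not valid.
(B) the dual of axiom 4: valid iff R is transitive. Such an R need not be transitive — not valid.
(C) ◇□q → q (the dual of axiom B) characterises the symmetric frames. Every such R is symmetric — valid.
(D) □q → q is axiom T, which corresponds to reflexivity. Such an R need not be reflexive — not valid.
(E) axiom 5: valid iff R is euclidean. Such an R need not be euclidean — not valid.

C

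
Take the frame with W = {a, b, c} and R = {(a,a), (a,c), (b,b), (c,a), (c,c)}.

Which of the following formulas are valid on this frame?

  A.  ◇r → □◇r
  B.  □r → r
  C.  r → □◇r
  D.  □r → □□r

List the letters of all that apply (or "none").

R is reflexive: each world relates to itself.
R is symmetric: every R-edge is matched by its reverse.
R is transitive: R is closed under composition.
R is euclidean: any two R-successors of the same world are R-related.
(A) axiom 5: valid iff R is euclidean. R is euclidean — valid.
(B) □r → r is axiom T, which corresponds to reflexivity. R is reflexive — valid.
(C) r → □◇r (axiom B) characterises the symmetric frames. R is symmetric — valid.
(D) □r → □□r is axiom 4; it is valid on a frame exactly when R is transitive. R is transitive, so valid.

A, B, C, D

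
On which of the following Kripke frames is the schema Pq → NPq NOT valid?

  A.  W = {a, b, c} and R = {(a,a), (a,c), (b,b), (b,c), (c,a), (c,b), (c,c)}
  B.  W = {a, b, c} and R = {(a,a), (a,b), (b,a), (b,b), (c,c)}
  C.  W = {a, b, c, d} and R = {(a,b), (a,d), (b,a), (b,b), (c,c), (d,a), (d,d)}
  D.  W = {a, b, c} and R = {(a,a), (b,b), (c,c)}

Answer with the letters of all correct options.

A, C

The schema Pq → NPq is axiom 5; it is valid on a frame iff R is euclidean.
(A) R is not euclidean (c R a and c R b but not a R b), so the schema fails here.
(B) R is euclidean (any two R-successors of the same world are R-related), so the schema is valid here.
(C) R is not euclidean (a R b and a R d but not b R d), so the schema fails here.
(D) R is euclidean (any two R-successors of the same world are R-related), so the schema is valid here.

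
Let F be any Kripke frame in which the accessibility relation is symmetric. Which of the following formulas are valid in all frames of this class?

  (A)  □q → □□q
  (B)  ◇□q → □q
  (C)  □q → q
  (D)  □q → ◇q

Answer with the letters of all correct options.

(A) □q → □□q (axiom 4) characterises the transitive frames. Such an R need not be transitive — not valid.
(B) ◇□q → □q is the dual of axiom 5; it is valid on a frame exactly when R is euclidean. Such an R need not be euclidean, so not valid.
(C) □q → q (axiom T) characterises the reflexive frames. Such an R need not be reflexive — not valid.
(D) □q → ◇q is axiom D, which corresponds to seriality. Such an R need not be serial — not valid.

none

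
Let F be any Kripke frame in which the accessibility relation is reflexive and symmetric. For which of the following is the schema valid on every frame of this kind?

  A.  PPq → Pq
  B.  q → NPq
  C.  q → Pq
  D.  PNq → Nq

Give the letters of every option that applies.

B, C

Reflexive relations are serial.
(A) the dual of axiom 4: valid iff R is transitive. Such an R need not be transitive — not valid.
(B) q → NPq is axiom B, which corresponds to symmetry. Every such R is symmetric — valid.
(C) the dual of axiom T: valid iff R is reflexive. Every such R is reflexive — valid.
(D) the dual of axiom 5: valid iff R is euclidean. Such an R need not be euclidean — not valid.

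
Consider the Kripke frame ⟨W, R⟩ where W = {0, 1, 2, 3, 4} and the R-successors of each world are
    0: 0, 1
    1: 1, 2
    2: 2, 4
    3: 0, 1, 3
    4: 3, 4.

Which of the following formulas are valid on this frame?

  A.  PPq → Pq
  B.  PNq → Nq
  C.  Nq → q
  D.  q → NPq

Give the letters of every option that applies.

C

R is reflexive: each world relates to itself.
R is not symmetric: 0 R 1 but not 1 R 0.
R is not transitive: 0 R 1 and 1 R 2 but not 0 R 2.
R is not euclidean: 0 R 1 and 0 R 0 but not 1 R 0.
(A) the dual of axiom 4: valid iff R is transitive. R is not transitive — not valid.
(B) the dual of axiom 5: valid iff R is euclidean. R is not euclidean — not valid.
(C) Nq → q (axiom T) characterises the reflexive frames. R is reflexive — valid.
(D) axiom B: valid iff R is symmetric. R is not symmetric — not valid.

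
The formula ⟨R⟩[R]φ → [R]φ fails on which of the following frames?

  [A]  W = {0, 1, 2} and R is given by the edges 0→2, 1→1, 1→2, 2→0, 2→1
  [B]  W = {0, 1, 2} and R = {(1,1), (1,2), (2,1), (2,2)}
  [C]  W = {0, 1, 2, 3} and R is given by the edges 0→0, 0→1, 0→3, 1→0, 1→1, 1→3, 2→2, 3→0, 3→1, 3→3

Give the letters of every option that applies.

A

The schema ⟨R⟩[R]φ → [R]φ is the dual of axiom 5; it is valid on a frame iff R is euclidean.
(A) R is not euclidean (2 R 0 and 2 R 1 but not 0 R 1), so the schema fails here.
(B) R is euclidean (any two R-successors of the same world are R-related), so the schema is valid here.
(C) R is euclidean (any two R-successors of the same world are R-related), so the schema is valid here.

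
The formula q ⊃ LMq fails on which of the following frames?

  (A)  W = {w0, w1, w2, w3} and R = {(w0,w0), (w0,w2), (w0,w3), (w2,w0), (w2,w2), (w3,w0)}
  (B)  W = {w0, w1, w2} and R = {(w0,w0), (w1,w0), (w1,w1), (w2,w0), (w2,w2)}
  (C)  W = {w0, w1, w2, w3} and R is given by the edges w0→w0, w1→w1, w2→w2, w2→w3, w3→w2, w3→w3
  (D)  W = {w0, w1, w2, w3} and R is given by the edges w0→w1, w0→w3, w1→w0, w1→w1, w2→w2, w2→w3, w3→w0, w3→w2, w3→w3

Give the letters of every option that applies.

B

The schema q ⊃ LMq is axiom B; it is valid on a frame iff R is symmetric.
(A) R is symmetric (every R-edge is matched by its reverse), so the schema is valid here.
(B) R is not symmetric (w1 R w0 but not w0 R w1), so the schema fails here.
(C) R is symmetric (every R-edge is matched by its reverse), so the schema is valid here.
(D) R is symmetric (every R-edge is matched by its reverse), so the schema is valid here.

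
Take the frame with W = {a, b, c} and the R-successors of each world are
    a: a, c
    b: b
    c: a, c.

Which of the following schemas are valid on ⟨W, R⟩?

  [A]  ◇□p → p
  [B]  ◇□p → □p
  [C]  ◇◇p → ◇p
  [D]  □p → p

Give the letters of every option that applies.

R is reflexive: each world relates to itself.
R is symmetric: every R-edge is matched by its reverse.
R is transitive: R is closed under composition.
R is euclidean: any two R-successors of the same world are R-related.
(A) ◇□p → p is the dual of axiom B; it is valid on a frame exactly when R is symmetric. R is symmetric, so valid.
(B) ◇□p → □p is the dual of axiom 5; it is valid on a frame exactly when R is euclidean. R is euclidean, so valid.
(C) the dual of axiom 4: valid iff R is transitive. R is transitive — valid.
(D) □p → p is axiom T; it is valid on a frame exactly when R is reflexive. R is reflexive, so valid.

A, B, C, D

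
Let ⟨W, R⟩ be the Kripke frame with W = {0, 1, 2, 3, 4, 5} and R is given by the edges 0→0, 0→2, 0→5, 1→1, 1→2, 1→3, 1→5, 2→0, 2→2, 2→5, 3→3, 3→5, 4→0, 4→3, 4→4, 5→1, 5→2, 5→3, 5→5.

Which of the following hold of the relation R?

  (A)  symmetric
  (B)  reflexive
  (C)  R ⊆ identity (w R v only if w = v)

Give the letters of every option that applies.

B

(A) not symmetric: 0 R 5 but not 5 R 0.
(B) reflexive: each world relates to itself.
(C) not ⊆ identity: 0 R 2 with 0 ≠ 2.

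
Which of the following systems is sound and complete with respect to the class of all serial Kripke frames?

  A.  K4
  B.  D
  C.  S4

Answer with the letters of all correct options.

(A) K4 is determined by the class of transitive frames.
(B) D is determined by exactly this class.
(C) S4 is determined by the class of reflexive and transitive frames.

B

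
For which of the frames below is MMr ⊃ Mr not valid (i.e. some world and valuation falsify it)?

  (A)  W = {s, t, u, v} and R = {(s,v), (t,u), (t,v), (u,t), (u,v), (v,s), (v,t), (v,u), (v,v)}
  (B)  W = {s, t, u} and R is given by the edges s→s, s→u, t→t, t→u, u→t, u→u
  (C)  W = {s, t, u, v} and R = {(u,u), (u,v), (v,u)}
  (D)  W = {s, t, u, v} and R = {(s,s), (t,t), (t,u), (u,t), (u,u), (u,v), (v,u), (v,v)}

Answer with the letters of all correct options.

A, B, C, D

The schema MMr ⊃ Mr is the dual of axiom 4; it is valid on a frame iff R is transitive.
(A) R is not transitive (s R v and v R s but not s R s), so the schema fails here.
(B) R is not transitive (s R u and u R t but not s R t), so the schema fails here.
(C) R is not transitive (v R u and u R v but not v R v), so the schema fails here.
(D) R is not transitive (t R u and u R v but not t R v), so the schema fails here.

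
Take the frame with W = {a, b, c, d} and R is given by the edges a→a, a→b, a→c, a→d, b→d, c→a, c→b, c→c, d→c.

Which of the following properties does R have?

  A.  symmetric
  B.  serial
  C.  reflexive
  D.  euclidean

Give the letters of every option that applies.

(A) not symmetric: a R b but not b R a.
(B) serial: every world has an R-successor.
(C) not reflexive: not b R b.
(D) not euclidean: a R b and a R a but not b R a.

B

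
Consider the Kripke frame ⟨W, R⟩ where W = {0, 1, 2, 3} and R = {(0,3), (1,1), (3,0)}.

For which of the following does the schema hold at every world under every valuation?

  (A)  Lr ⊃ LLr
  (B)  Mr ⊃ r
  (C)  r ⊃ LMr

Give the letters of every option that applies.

R is symmetric: every R-edge is matched by its reverse.
R is not transitive: 0 R 3 and 3 R 0 but not 0 R 0.
R is not a subset of the identity: 0 R 3 with 0 ≠ 3.
(A) Lr ⊃ LLr is axiom 4; it is valid on a frame exactly when R is transitive. R is not transitive, so not valid.
(B) Mr ⊃ r (the converse of T) corresponds to R being a subset of the identity. Here R ⊄ identity, so not valid.
(C) r ⊃ LMr is axiom B, which corresponds to symmetry. R is symmetric — valid.

C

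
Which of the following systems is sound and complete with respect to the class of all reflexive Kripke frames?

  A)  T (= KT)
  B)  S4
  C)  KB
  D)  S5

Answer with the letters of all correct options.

A

(A) T (= KT) is determined by exactly this class.
(B) S4 is determined by the class of reflexive and transitive frames.
(C) KB is determined by the class of symmetric frames.
(D) S5 is determined by the class of reflexive, symmetric, and transitive frames.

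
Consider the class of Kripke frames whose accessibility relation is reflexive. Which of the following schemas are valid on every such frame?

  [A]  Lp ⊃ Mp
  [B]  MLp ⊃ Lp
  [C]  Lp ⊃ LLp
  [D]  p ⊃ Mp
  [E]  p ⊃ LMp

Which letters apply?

A, D

A reflexive relation is serial.
(A) axiom D: valid iff R is serial. Every such R is serial — valid.
(B) MLp ⊃ Lp is the dual of axiom 5; it is valid on a frame exactly when R is euclidean. Such an R need not be euclidean, so not valid.
(C) Lp ⊃ LLp (axiom 4) characterises the transitive frames. Such an R need not be transitive — not valid.
(D) p ⊃ Mp is the dual of axiom T; it is valid on a frame exactly when R is reflexive. Every such R is reflexive, so valid.
(E) p ⊃ LMp (axiom B) characterises the symmetric frames. Such an R need not be symmetric — not valid.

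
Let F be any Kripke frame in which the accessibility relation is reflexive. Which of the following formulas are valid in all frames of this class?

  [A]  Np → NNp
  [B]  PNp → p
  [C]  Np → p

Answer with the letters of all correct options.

A reflexive relation is serial.
(A) axiom 4: valid iff R is transitive. Such an R need not be transitive — not valid.
(B) the dual of axiom B: valid iff R is symmetric. Such an R need not be symmetric — not valid.
(C) Np → p is axiom T, which corresponds to reflexivity. Every such R is reflexive — valid.

C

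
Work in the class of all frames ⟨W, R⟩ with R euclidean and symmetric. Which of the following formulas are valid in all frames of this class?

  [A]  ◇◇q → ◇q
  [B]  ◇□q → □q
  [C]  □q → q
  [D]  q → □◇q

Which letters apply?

A symmetric euclidean relation is transitive (uRv and vRw give vRu by symmetry, then uRw by the euclidean condition, applied at v).
(A) ◇◇q → ◇q (the dual of axiom 4) characterises the transitive frames. Every such R is transitive — valid.
(B) ◇□q → □q is the dual of axiom 5, which corresponds to the euclidean property. Every such R is euclidean — valid.
(C) □q → q (axiom T) characterises the reflexive frames. Such an R need not be reflexive — not valid.
(D) axiom B: valid iff R is symmetric. Every such R is symmetric — valid.

A, B, D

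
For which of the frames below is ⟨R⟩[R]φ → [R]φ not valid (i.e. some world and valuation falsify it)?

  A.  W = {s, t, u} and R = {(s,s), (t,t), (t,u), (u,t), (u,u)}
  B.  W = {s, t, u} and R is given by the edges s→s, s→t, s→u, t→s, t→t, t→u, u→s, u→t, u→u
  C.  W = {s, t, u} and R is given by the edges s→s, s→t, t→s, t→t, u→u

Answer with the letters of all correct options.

none

The schema ⟨R⟩[R]φ → [R]φ is the dual of axiom 5; it is valid on a frame iff R is euclidean.
(A) R is euclidean (any two R-successors of the same world are R-related), so the schema is valid here.
(B) R is euclidean (any two R-successors of the same world are R-related), so the schema is valid here.
(C) R is euclidean (any two R-successors of the same world are R-related), so the schema is valid here.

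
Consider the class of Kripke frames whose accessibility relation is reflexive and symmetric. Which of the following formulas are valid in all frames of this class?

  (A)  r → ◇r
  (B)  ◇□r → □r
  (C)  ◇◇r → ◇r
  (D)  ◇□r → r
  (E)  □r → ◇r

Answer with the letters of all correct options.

A, D, E

Reflexive relations are serial.
(A) r → ◇r (the dual of axiom T) characterises the reflexive frames. Every such R is reflexive — valid.
(B) ◇□r → □r is the dual of axiom 5; it is valid on a frame exactly when R is euclidean. Such an R need not be euclidean, so not valid.
(C) the dual of axiom 4: valid iff R is transitive. Such an R need not be transitive — not valid.
(D) ◇□r → r is the dual of axiom B; it is valid on a frame exactly when R is symmetric. Every such R is symmetric, so valid.
(E) □r → ◇r is axiom D; it is valid on a frame exactly when R is serial. Every such R is serial, so valid.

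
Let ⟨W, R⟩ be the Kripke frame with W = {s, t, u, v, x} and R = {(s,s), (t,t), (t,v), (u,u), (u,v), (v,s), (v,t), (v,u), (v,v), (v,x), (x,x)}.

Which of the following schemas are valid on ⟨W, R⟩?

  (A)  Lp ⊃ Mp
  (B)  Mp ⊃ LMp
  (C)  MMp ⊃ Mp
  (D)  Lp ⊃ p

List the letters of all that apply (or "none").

A, D

R is reflexive: each world relates to itself.
R is not transitive: t R v and v R s but not t R s.
R is not euclidean: v R s and v R t but not s R t.
R is serial: every world has an R-successor.
(A) Lp ⊃ Mp is axiom D; it is valid on a frame exactly when R is serial. R is serial, so valid.
(B) axiom 5: valid iff R is euclidean. R is not euclidean — not valid.
(C) MMp ⊃ Mp is the dual of axiom 4, which corresponds to transitivity. R is not transitive — not valid.
(D) Lp ⊃ p (axiom T) characterises the reflexive frames. R is reflexive — valid.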